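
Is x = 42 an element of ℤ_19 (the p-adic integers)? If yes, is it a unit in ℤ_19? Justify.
x ∈ ℤ_19^× (unit); v_19(x) = 0

ℤ_19 = {x ∈ ℚ_19 : v_19(x) ≥ 0} and ℤ_19^× = {x ∈ ℤ_19 : v_19(x) = 0}. Here v_19(42) = v_19(num) − v_19(den) = 0; compare against these criteria.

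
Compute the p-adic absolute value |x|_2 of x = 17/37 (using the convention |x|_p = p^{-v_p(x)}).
|17/37|_2 = 1

Step 1 — compute v_2(x) by factoring powers of 2 out of the numerator and denominator: v_2(17/37) = 0. Step 2 — apply |x|_p = p^{-v_p(x)} = 2^{0} = 1.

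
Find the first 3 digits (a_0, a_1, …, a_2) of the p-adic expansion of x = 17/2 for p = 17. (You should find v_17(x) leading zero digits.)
(a_0, …, a_2) = (0, 9, 8)

v_17(17/2) = 1, so a_0 = ... = a_0 = 0. Factor out: x = 17^1 · u with u = 1/2 a unit in ℤ_17. Expand u iteratively via a_{v+i} = u_i mod 17, u_{i+1} = (u_i − a_{v+i})/17:
  u_0 = 1/2;  a_1 = 9;  u_1 = (u_0 − 9)/17 = -1/2
  u_1 = -1/2;  a_2 = 8;  u_2 = (u_1 − 8)/17 = -1/2
Digits: (0, 9, 8).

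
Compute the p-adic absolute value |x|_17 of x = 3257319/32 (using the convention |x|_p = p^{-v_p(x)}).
|3257319/32|_17 = 1/83521

Step 1 — compute v_17(x) by factoring powers of 17 out of the numerator and denominator: v_17(3257319/32) = 4. Step 2 — apply |x|_p = p^{-v_p(x)} = 17^{-4} = 1/83521.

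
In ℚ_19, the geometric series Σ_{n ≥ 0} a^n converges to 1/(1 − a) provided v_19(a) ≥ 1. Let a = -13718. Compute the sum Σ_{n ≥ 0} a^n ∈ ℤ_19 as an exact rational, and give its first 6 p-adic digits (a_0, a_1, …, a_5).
Σ a^n = 1/(1 − a) = 1/13719;  first 6 digits = (1, 0, 0, 17, 18, 18)

v_19(a) = 3 ≥ 1, so the series converges in ℤ_19 to 1/(1 − a) = 1/(1 − (-13718)) = 1/13719. Expand this rational in ℤ_19: compute digits iteratively via d_i = x_i mod 19, x_{i+1} = (x_i − d_i)/19. The first 6 digits are (1, 0, 0, 17, 18, 18).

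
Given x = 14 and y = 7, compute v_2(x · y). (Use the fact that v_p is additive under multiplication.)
v_2(98) = 1

v_p(x) = 1 (factor: 14 = 2^1 · 7); v_p(y) = 0 (factor: 7 = 2^0 · 7). Additivity: v_p(xy) = v_p(x) + v_p(y) = 1 + 0 = 1. (Direct check: xy = 98 = 2^1 · (49).)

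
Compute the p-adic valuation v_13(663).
v_13(663) = 1

v_13(n) is the largest exponent k such that 13^k divides n. Factor out: 663 = 13^1 · 51. (Sign doesn't affect v_p.) So v_13(663) = 1.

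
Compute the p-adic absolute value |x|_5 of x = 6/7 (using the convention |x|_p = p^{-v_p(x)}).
|6/7|_5 = 1

Step 1 — compute v_5(x) by factoring powers of 5 out of the numerator and denominator: v_5(6/7) = 0. Step 2 — apply |x|_p = p^{-v_p(x)} = 5^{0} = 1.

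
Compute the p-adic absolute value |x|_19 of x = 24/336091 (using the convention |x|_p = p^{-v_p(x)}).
|24/336091|_19 = 6859

Step 1 — compute v_19(x) by factoring powers of 19 out of the numerator and denominator: v_19(24/336091) = -3. Step 2 — apply |x|_p = p^{-v_p(x)} = 19^{3} = 6859.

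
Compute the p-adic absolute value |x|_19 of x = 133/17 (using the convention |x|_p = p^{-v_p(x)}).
|133/17|_19 = 1/19

Step 1 — compute v_19(x) by factoring powers of 19 out of the numerator and denominator: v_19(133/17) = 1. Step 2 — apply |x|_p = p^{-v_p(x)} = 19^{-1} = 1/19.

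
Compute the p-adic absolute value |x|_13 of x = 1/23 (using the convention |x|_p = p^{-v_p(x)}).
|1/23|_13 = 1

Step 1 — compute v_13(x) by factoring powers of 13 out of the numerator and denominator: v_13(1/23) = 0. Step 2 — apply |x|_p = p^{-v_p(x)} = 13^{0} = 1.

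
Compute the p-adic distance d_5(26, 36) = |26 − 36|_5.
d_5(26, 36) = 1/5

Step 1 — x − y = 26 − 36 = -10. Step 2 — v_5(-10) = 1 (factor: -10 = −(5^1 · 2); the sign does not affect v_p). Step 3 — |x − y|_5 = 5^{-1} = 1/5.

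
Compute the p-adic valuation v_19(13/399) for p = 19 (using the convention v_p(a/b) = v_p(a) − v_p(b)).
v_19(13/399) = -1

Factor powers of 19 from the numerator and denominator of the reduced fraction: 13 = 19^0 · 13 and 399 = 19^1 · 21. Apply v_p(a/b) = v_p(a) − v_p(b): v_19(13/399) = 0 − 1 = -1.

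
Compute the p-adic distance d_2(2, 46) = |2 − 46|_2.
d_2(2, 46) = 1/4

Step 1 — x − y = 2 − 46 = -44. Step 2 — v_2(-44) = 2 (factor: -44 = −(2^2 · 11); the sign does not affect v_p). Step 3 — |x − y|_2 = 2^{-2} = 1/4.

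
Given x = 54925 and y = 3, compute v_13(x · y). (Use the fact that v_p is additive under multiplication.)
v_13(164775) = 3

v_p(x) = 3 (factor: 54925 = 13^3 · 25); v_p(y) = 0 (factor: 3 = 13^0 · 3). Additivity: v_p(xy) = v_p(x) + v_p(y) = 3 + 0 = 3. (Direct check: xy = 164775 = 13^3 · (75).)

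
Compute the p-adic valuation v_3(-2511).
v_3(-2511) = 4

v_3(n) is the largest exponent k such that 3^k divides n. Factor out: -2511 = -3^4 · 31. (Sign doesn't affect v_p.) So v_3(-2511) = 4.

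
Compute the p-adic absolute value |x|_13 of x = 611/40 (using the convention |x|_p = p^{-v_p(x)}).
|611/40|_13 = 1/13

Step 1 — compute v_13(x) by factoring powers of 13 out of the numerator and denominator: v_13(611/40) = 1. Step 2 — apply |x|_p = p^{-v_p(x)} = 13^{-1} = 1/13.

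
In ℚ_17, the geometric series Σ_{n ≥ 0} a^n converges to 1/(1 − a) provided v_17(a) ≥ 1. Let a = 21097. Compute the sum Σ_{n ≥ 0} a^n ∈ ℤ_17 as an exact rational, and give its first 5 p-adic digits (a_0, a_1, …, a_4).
Σ a^n = 1/(1 − a) = -1/21096;  first 5 digits = (1, 0, 5, 4, 8)

v_17(a) = 2 ≥ 1, so the series converges in ℤ_17 to 1/(1 − a) = 1/(1 − 21097) = -1/21096. Expand this rational in ℤ_17: compute digits iteratively via d_i = x_i mod 17, x_{i+1} = (x_i − d_i)/17. The first 5 digits are (1, 0, 5, 4, 8).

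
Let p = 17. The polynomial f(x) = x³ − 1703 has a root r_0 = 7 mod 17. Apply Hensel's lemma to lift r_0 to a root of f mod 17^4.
r_3 = 43901 (mod 83521)

Hensel: r_{i+1} = r_i − f(r_i)/f′(r_i) mod 17^{i+2}, where f′(x) = 3x². Iterate:
  r_0 = 7 (mod 17)
  r_1 = 262 (mod 289)
  r_2 = 4597 (mod 4913)
  r_3 = 43901 (mod 83521)
Final: r = 43901 with f(r) ≡ 0 mod 17^4.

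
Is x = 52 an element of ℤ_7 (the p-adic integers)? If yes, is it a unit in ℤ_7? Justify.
x ∈ ℤ_7^× (unit); v_7(x) = 0

ℤ_7 = {x ∈ ℚ_7 : v_7(x) ≥ 0} and ℤ_7^× = {x ∈ ℤ_7 : v_7(x) = 0}. Here v_7(52) = v_7(num) − v_7(den) = 0; compare against these criteria.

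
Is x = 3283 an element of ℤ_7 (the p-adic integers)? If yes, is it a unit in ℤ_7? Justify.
x ∈ ℤ_7 but not a unit; v_7(x) = 2 > 0

ℤ_7 = {x ∈ ℚ_7 : v_7(x) ≥ 0} and ℤ_7^× = {x ∈ ℤ_7 : v_7(x) = 0}. Here v_7(3283) = v_7(num) − v_7(den) = 2; compare against these criteria.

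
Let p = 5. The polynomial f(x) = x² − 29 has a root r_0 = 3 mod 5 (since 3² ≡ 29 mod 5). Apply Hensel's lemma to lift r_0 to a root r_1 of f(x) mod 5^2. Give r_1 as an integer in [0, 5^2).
r_1 = 23 (mod 25)

Hensel's recurrence: r_{i+1} = r_i − f(r_i)·(f′(r_i))^{-1} mod 5^{i+2}, with f′(x) = 2x. Iterate:
  r_0 = 3 (mod 5)
  r_1 = 23 (mod 25)
Final: r_1 = 23, and one checks f(r_1) ≡ 0 mod 5^2.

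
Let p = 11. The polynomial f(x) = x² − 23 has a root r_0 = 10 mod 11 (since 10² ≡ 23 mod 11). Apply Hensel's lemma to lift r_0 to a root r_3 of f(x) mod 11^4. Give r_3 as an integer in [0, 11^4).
r_3 = 14024 (mod 14641)

Hensel's recurrence: r_{i+1} = r_i − f(r_i)·(f′(r_i))^{-1} mod 11^{i+2}, with f′(x) = 2x. Iterate:
  r_0 = 10 (mod 11)
  r_1 = 109 (mod 121)
  r_2 = 714 (mod 1331)
  r_3 = 14024 (mod 14641)
Final: r_3 = 14024, and one checks f(r_3) ≡ 0 mod 11^4.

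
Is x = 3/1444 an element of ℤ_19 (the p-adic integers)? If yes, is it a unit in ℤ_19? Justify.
x ∉ ℤ_19 (v_19(x) = -2 < 0)

ℤ_19 = {x ∈ ℚ_19 : v_19(x) ≥ 0} and ℤ_19^× = {x ∈ ℤ_19 : v_19(x) = 0}. Here v_19(3/1444) = v_19(num) − v_19(den) = -2; compare against these criteria.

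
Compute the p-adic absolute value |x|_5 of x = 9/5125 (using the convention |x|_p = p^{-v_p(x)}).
|9/5125|_5 = 125

Step 1 — compute v_5(x) by factoring powers of 5 out of the numerator and denominator: v_5(9/5125) = -3. Step 2 — apply |x|_p = p^{-v_p(x)} = 5^{3} = 125.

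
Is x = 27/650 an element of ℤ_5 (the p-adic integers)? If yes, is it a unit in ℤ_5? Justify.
x ∉ ℤ_5 (v_5(x) = -2 < 0)

ℤ_5 = {x ∈ ℚ_5 : v_5(x) ≥ 0} and ℤ_5^× = {x ∈ ℤ_5 : v_5(x) = 0}. Here v_5(27/650) = v_5(num) − v_5(den) = -2; compare against these criteria.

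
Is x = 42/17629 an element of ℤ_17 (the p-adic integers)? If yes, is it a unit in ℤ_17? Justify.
x ∉ ℤ_17 (v_17(x) = -2 < 0)

ℤ_17 = {x ∈ ℚ_17 : v_17(x) ≥ 0} and ℤ_17^× = {x ∈ ℤ_17 : v_17(x) = 0}. Here v_17(42/17629) = v_17(num) − v_17(den) = -2; compare against these criteria.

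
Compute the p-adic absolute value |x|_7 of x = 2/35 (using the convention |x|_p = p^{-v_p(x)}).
|2/35|_7 = 7

Step 1 — compute v_7(x) by factoring powers of 7 out of the numerator and denominator: v_7(2/35) = -1. Step 2 — apply |x|_p = p^{-v_p(x)} = 7^{1} = 7.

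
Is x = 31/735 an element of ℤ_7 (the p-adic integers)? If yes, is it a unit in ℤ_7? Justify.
x ∉ ℤ_7 (v_7(x) = -2 < 0)

ℤ_7 = {x ∈ ℚ_7 : v_7(x) ≥ 0} and ℤ_7^× = {x ∈ ℤ_7 : v_7(x) = 0}. Here v_7(31/735) = v_7(num) − v_7(den) = -2; compare against these criteria.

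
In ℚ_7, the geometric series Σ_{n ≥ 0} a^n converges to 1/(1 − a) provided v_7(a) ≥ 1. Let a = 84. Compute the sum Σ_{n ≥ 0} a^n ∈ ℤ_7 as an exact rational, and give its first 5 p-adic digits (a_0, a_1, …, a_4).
Σ a^n = 1/(1 − a) = -1/83;  first 5 digits = (1, 5, 5, 5, 6)

v_7(a) = 1 ≥ 1, so the series converges in ℤ_7 to 1/(1 − a) = 1/(1 − 84) = -1/83. Expand this rational in ℤ_7: compute digits iteratively via d_i = x_i mod 7, x_{i+1} = (x_i − d_i)/7. The first 5 digits are (1, 5, 5, 5, 6).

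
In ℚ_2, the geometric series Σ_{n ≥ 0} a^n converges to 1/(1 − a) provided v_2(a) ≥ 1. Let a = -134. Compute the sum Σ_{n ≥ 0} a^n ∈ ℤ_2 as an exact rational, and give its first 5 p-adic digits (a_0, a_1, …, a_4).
Σ a^n = 1/(1 − a) = 1/135;  first 5 digits = (1, 1, 1, 0, 1)

v_2(a) = 1 ≥ 1, so the series converges in ℤ_2 to 1/(1 − a) = 1/(1 − (-134)) = 1/135. Expand this rational in ℤ_2: compute digits iteratively via d_i = x_i mod 2, x_{i+1} = (x_i − d_i)/2. The first 5 digits are (1, 1, 1, 0, 1).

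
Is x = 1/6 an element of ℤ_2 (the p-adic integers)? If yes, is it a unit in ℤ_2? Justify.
x ∉ ℤ_2 (v_2(x) = -1 < 0)

ℤ_2 = {x ∈ ℚ_2 : v_2(x) ≥ 0} and ℤ_2^× = {x ∈ ℤ_2 : v_2(x) = 0}. Here v_2(1/6) = v_2(num) − v_2(den) = -1; compare against these criteria.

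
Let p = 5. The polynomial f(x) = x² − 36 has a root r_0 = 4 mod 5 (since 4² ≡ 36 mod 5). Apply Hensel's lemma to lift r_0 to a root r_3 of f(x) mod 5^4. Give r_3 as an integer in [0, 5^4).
r_3 = 619 (mod 625)

Hensel's recurrence: r_{i+1} = r_i − f(r_i)·(f′(r_i))^{-1} mod 5^{i+2}, with f′(x) = 2x. Iterate:
  r_0 = 4 (mod 5)
  r_1 = 19 (mod 25)
  r_2 = 119 (mod 125)
  r_3 = 619 (mod 625)
Final: r_3 = 619, and one checks f(r_3) ≡ 0 mod 5^4.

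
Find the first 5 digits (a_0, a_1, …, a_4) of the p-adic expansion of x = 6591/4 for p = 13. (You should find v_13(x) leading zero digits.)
(a_0, …, a_4) = (0, 0, 0, 4, 3)

v_13(6591/4) = 3, so a_0 = ... = a_2 = 0. Factor out: x = 13^3 · u with u = 3/4 a unit in ℤ_13. Expand u iteratively via a_{v+i} = u_i mod 13, u_{i+1} = (u_i − a_{v+i})/13:
  u_0 = 3/4;  a_3 = 4;  u_1 = (u_0 − 4)/13 = -1/4
  u_1 = -1/4;  a_4 = 3;  u_2 = (u_1 − 3)/13 = -1/4
Digits: (0, 0, 0, 4, 3).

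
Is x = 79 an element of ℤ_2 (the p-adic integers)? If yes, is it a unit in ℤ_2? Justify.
x ∈ ℤ_2^× (unit); v_2(x) = 0

ℤ_2 = {x ∈ ℚ_2 : v_2(x) ≥ 0} and ℤ_2^× = {x ∈ ℤ_2 : v_2(x) = 0}. Here v_2(79) = v_2(num) − v_2(den) = 0; compare against these criteria.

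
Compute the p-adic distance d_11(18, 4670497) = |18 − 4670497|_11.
d_11(18, 4670497) = 1/161051

Step 1 — x − y = 18 − 4670497 = -4670479. Step 2 — v_11(-4670479) = 5 (factor: -4670479 = −(11^5 · 29); the sign does not affect v_p). Step 3 — |x − y|_11 = 11^{-5} = 1/161051.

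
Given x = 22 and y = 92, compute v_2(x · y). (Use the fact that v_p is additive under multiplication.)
v_2(2024) = 3

v_p(x) = 1 (factor: 22 = 2^1 · 11); v_p(y) = 2 (factor: 92 = 2^2 · 23). Additivity: v_p(xy) = v_p(x) + v_p(y) = 1 + 2 = 3. (Direct check: xy = 2024 = 2^3 · (253).)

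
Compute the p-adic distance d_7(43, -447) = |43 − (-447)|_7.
d_7(43, -447) = 1/49

Step 1 — x − y = 43 − (-447) = 490. Step 2 — v_7(490) = 2 (factor: 490 = (7^2 · 10); the sign does not affect v_p). Step 3 — |x − y|_7 = 7^{-2} = 1/49.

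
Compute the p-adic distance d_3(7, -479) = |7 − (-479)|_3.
d_3(7, -479) = 1/243

Step 1 — x − y = 7 − (-479) = 486. Step 2 — v_3(486) = 5 (factor: 486 = (3^5 · 2); the sign does not affect v_p). Step 3 — |x − y|_3 = 3^{-5} = 1/243.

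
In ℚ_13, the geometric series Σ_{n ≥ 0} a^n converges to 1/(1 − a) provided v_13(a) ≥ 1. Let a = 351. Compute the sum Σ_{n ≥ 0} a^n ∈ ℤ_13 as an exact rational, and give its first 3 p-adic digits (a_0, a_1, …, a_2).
Σ a^n = 1/(1 − a) = -1/350;  first 3 digits = (1, 1, 3)

v_13(a) = 1 ≥ 1, so the series converges in ℤ_13 to 1/(1 − a) = 1/(1 − 351) = -1/350. Expand this rational in ℤ_13: compute digits iteratively via d_i = x_i mod 13, x_{i+1} = (x_i − d_i)/13. The first 3 digits are (1, 1, 3).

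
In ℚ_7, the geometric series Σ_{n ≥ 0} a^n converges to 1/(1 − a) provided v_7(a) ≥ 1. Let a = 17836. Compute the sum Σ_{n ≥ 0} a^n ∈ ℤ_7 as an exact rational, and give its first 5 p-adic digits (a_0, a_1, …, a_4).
Σ a^n = 1/(1 − a) = -1/17835;  first 5 digits = (1, 0, 0, 3, 0)

v_7(a) = 3 ≥ 1, so the series converges in ℤ_7 to 1/(1 − a) = 1/(1 − 17836) = -1/17835. Expand this rational in ℤ_7: compute digits iteratively via d_i = x_i mod 7, x_{i+1} = (x_i − d_i)/7. The first 5 digits are (1, 0, 0, 3, 0).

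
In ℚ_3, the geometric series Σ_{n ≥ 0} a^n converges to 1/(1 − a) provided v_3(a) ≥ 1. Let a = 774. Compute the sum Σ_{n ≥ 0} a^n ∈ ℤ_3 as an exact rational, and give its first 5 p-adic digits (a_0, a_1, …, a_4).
Σ a^n = 1/(1 − a) = -1/773;  first 5 digits = (1, 0, 2, 1, 1)

v_3(a) = 2 ≥ 1, so the series converges in ℤ_3 to 1/(1 − a) = 1/(1 − 774) = -1/773. Expand this rational in ℤ_3: compute digits iteratively via d_i = x_i mod 3, x_{i+1} = (x_i − d_i)/3. The first 5 digits are (1, 0, 2, 1, 1).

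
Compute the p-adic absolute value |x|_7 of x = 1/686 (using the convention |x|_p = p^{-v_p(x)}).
|1/686|_7 = 343

Step 1 — compute v_7(x) by factoring powers of 7 out of the numerator and denominator: v_7(1/686) = -3. Step 2 — apply |x|_p = p^{-v_p(x)} = 7^{3} = 343.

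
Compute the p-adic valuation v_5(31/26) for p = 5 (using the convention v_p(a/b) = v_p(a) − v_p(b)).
v_5(31/26) = 0

Factor powers of 5 from the numerator and denominator of the reduced fraction: 31 = 5^0 · 31 and 26 = 5^0 · 26. Apply v_p(a/b) = v_p(a) − v_p(b): v_5(31/26) = 0 − 0 = 0.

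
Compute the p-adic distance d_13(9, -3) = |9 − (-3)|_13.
d_13(9, -3) = 1

Step 1 — x − y = 9 − (-3) = 12. Step 2 — v_13(12) = 0 (factor: 12 = (13^0 · 12); the sign does not affect v_p). Step 3 — |x − y|_13 = 13^{0} = 1.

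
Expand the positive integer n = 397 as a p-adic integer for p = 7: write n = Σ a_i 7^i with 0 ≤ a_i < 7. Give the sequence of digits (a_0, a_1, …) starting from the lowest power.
(a_0, a_1, …) = (5, 0, 1, 1)

Repeated division by 7 gives the digits low-to-high: 397 = 5 + 1·7^2 + 1·7^3. Digit sequence: (5, 0, 1, 1).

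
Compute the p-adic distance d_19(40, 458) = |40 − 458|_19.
d_19(40, 458) = 1/19

Step 1 — x − y = 40 − 458 = -418. Step 2 — v_19(-418) = 1 (factor: -418 = −(19^1 · 22); the sign does not affect v_p). Step 3 — |x − y|_19 = 19^{-1} = 1/19.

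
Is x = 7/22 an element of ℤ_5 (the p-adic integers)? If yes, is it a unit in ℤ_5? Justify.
x ∈ ℤ_5^× (unit); v_5(x) = 0

ℤ_5 = {x ∈ ℚ_5 : v_5(x) ≥ 0} and ℤ_5^× = {x ∈ ℤ_5 : v_5(x) = 0}. Here v_5(7/22) = v_5(num) − v_5(den) = 0; compare against these criteria.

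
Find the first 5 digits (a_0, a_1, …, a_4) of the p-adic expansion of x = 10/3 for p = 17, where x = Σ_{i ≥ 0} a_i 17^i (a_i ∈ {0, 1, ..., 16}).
(a_0, …, a_4) = (9, 11, 5, 11, 5)

v_17(10/3) = 0 (numerator and denominator both coprime to 17), so x ∈ ℤ_17^×. Compute digits iteratively via a_i = x_i mod 17, x_{i+1} = (x_i − a_i)/17, with x_0 = x:
  x_0 = 10/3;  a_0 = 9;  x_1 = (x_0 − 9)/17 = -1/3
  x_1 = -1/3;  a_1 = 11;  x_2 = (x_1 − 11)/17 = -2/3
  x_2 = -2/3;  a_2 = 5;  x_3 = (x_2 − 5)/17 = -1/3
  x_3 = -1/3;  a_3 = 11;  x_4 = (x_3 − 11)/17 = -2/3
  x_4 = -2/3;  a_4 = 5;  x_5 = (x_4 − 5)/17 = -1/3
Digits: (9, 11, 5, 11, 5).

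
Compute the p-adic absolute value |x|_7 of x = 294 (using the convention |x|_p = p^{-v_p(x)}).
|294|_7 = 1/49

Step 1 — compute v_7(x) by factoring powers of 7 out of the numerator and denominator: v_7(294) = 2. Step 2 — apply |x|_p = p^{-v_p(x)} = 7^{-2} = 1/49.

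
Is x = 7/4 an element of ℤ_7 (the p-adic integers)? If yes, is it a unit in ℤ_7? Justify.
x ∈ ℤ_7 but not a unit; v_7(x) = 1 > 0

ℤ_7 = {x ∈ ℚ_7 : v_7(x) ≥ 0} and ℤ_7^× = {x ∈ ℤ_7 : v_7(x) = 0}. Here v_7(7/4) = v_7(num) − v_7(den) = 1; compare against these criteria.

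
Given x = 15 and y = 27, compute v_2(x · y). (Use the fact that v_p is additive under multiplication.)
v_2(405) = 0

v_p(x) = 0 (factor: 15 = 2^0 · 15); v_p(y) = 0 (factor: 27 = 2^0 · 27). Additivity: v_p(xy) = v_p(x) + v_p(y) = 0 + 0 = 0. (Direct check: xy = 405 = 2^0 · (405).)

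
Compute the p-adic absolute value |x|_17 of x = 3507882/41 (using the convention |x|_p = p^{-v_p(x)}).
|3507882/41|_17 = 1/83521

Step 1 — compute v_17(x) by factoring powers of 17 out of the numerator and denominator: v_17(3507882/41) = 4. Step 2 — apply |x|_p = p^{-v_p(x)} = 17^{-4} = 1/83521.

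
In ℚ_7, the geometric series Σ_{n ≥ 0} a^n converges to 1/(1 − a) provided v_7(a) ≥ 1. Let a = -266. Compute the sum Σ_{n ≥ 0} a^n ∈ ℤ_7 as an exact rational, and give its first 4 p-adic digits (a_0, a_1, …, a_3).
Σ a^n = 1/(1 − a) = 1/267;  first 4 digits = (1, 4, 3, 3)

v_7(a) = 1 ≥ 1, so the series converges in ℤ_7 to 1/(1 − a) = 1/(1 − (-266)) = 1/267. Expand this rational in ℤ_7: compute digits iteratively via d_i = x_i mod 7, x_{i+1} = (x_i − d_i)/7. The first 4 digits are (1, 4, 3, 3).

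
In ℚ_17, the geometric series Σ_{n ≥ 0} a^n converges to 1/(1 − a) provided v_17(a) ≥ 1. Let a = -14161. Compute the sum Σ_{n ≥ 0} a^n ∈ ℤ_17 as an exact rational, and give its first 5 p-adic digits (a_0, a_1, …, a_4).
Σ a^n = 1/(1 − a) = 1/14162;  first 5 digits = (1, 0, 2, 14, 3)

v_17(a) = 2 ≥ 1, so the series converges in ℤ_17 to 1/(1 − a) = 1/(1 − (-14161)) = 1/14162. Expand this rational in ℤ_17: compute digits iteratively via d_i = x_i mod 17, x_{i+1} = (x_i − d_i)/17. The first 5 digits are (1, 0, 2, 14, 3).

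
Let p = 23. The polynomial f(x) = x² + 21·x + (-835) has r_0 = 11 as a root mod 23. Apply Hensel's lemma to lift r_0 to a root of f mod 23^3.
r_2 = 1966 (mod 12167)

Hensel: r_{i+1} = r_i − f(r_i)·(f′(r_i))^{-1} mod 23^{i+2}, f′(x) = 2x + 21. Iterate:
  r_0 = 11 (mod 23)
  r_1 = 379 (mod 529)
  r_2 = 1966 (mod 12167)
Final: r = 1966 satisfies f(r) ≡ 0 mod 23^3.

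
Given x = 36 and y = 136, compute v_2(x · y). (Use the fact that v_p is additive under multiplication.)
v_2(4896) = 5

v_p(x) = 2 (factor: 36 = 2^2 · 9); v_p(y) = 3 (factor: 136 = 2^3 · 17). Additivity: v_p(xy) = v_p(x) + v_p(y) = 2 + 3 = 5. (Direct check: xy = 4896 = 2^5 · (153).)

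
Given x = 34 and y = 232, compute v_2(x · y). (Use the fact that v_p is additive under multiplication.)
v_2(7888) = 4

v_p(x) = 1 (factor: 34 = 2^1 · 17); v_p(y) = 3 (factor: 232 = 2^3 · 29). Additivity: v_p(xy) = v_p(x) + v_p(y) = 1 + 3 = 4. (Direct check: xy = 7888 = 2^4 · (493).)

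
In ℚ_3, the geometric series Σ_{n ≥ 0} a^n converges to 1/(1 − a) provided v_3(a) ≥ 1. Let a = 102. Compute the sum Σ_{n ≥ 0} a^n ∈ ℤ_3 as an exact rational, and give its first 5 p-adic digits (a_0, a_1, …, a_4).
Σ a^n = 1/(1 − a) = -1/101;  first 5 digits = (1, 1, 0, 0, 2)

v_3(a) = 1 ≥ 1, so the series converges in ℤ_3 to 1/(1 − a) = 1/(1 − 102) = -1/101. Expand this rational in ℤ_3: compute digits iteratively via d_i = x_i mod 3, x_{i+1} = (x_i − d_i)/3. The first 5 digits are (1, 1, 0, 0, 2).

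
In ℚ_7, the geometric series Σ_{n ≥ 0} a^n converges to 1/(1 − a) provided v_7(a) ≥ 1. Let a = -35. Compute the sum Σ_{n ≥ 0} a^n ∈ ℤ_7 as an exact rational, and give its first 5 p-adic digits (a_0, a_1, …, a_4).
Σ a^n = 1/(1 − a) = 1/36;  first 5 digits = (1, 2, 3, 4, 5)

v_7(a) = 1 ≥ 1, so the series converges in ℤ_7 to 1/(1 − a) = 1/(1 − (-35)) = 1/36. Expand this rational in ℤ_7: compute digits iteratively via d_i = x_i mod 7, x_{i+1} = (x_i − d_i)/7. The first 5 digits are (1, 2, 3, 4, 5).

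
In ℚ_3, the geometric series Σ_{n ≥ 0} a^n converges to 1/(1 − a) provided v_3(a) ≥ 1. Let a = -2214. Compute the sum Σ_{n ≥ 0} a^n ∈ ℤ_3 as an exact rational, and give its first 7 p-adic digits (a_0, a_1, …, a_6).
Σ a^n = 1/(1 − a) = 1/2215;  first 7 digits = (1, 0, 0, 2, 2, 2, 0)

v_3(a) = 3 ≥ 1, so the series converges in ℤ_3 to 1/(1 − a) = 1/(1 − (-2214)) = 1/2215. Expand this rational in ℤ_3: compute digits iteratively via d_i = x_i mod 3, x_{i+1} = (x_i − d_i)/3. The first 7 digits are (1, 0, 0, 2, 2, 2, 0).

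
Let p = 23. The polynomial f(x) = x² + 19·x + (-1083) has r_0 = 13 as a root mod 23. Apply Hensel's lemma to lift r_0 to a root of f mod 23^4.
r_3 = 12042 (mod 279841)

Hensel: r_{i+1} = r_i − f(r_i)·(f′(r_i))^{-1} mod 23^{i+2}, f′(x) = 2x + 19. Iterate:
  r_0 = 13 (mod 23)
  r_1 = 404 (mod 529)
  r_2 = 12042 (mod 12167)
  r_3 = 12042 (mod 279841)
Final: r = 12042 satisfies f(r) ≡ 0 mod 23^4.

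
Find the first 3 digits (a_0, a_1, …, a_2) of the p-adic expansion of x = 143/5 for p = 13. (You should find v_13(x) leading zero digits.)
(a_0, …, a_2) = (0, 10, 2)

v_13(143/5) = 1, so a_0 = ... = a_0 = 0. Factor out: x = 13^1 · u with u = 11/5 a unit in ℤ_13. Expand u iteratively via a_{v+i} = u_i mod 13, u_{i+1} = (u_i − a_{v+i})/13:
  u_0 = 11/5;  a_1 = 10;  u_1 = (u_0 − 10)/13 = -3/5
  u_1 = -3/5;  a_2 = 2;  u_2 = (u_1 − 2)/13 = -1/5
Digits: (0, 10, 2).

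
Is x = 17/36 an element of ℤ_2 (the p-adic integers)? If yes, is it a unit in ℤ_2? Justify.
x ∉ ℤ_2 (v_2(x) = -2 < 0)

ℤ_2 = {x ∈ ℚ_2 : v_2(x) ≥ 0} and ℤ_2^× = {x ∈ ℤ_2 : v_2(x) = 0}. Here v_2(17/36) = v_2(num) − v_2(den) = -2; compare against these criteria.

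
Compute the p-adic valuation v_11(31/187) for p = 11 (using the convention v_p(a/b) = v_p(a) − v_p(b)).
v_11(31/187) = -1

Factor powers of 11 from the numerator and denominator of the reduced fraction: 31 = 11^0 · 31 and 187 = 11^1 · 17. Apply v_p(a/b) = v_p(a) − v_p(b): v_11(31/187) = 0 − 1 = -1.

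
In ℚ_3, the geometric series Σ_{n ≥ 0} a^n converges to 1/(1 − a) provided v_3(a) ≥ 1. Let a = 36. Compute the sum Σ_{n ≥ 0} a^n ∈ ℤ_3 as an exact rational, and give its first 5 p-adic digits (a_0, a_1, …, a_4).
Σ a^n = 1/(1 − a) = -1/35;  first 5 digits = (1, 0, 1, 1, 1)

v_3(a) = 2 ≥ 1, so the series converges in ℤ_3 to 1/(1 − a) = 1/(1 − 36) = -1/35. Expand this rational in ℤ_3: compute digits iteratively via d_i = x_i mod 3, x_{i+1} = (x_i − d_i)/3. The first 5 digits are (1, 0, 1, 1, 1).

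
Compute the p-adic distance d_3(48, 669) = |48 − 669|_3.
d_3(48, 669) = 1/27

Step 1 — x − y = 48 − 669 = -621. Step 2 — v_3(-621) = 3 (factor: -621 = −(3^3 · 23); the sign does not affect v_p). Step 3 — |x − y|_3 = 3^{-3} = 1/27.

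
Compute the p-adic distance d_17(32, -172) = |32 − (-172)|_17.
d_17(32, -172) = 1/17

Step 1 — x − y = 32 − (-172) = 204. Step 2 — v_17(204) = 1 (factor: 204 = (17^1 · 12); the sign does not affect v_p). Step 3 — |x − y|_17 = 17^{-1} = 1/17.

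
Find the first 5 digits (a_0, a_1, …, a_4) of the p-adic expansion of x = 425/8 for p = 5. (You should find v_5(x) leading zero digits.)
(a_0, …, a_4) = (0, 0, 4, 4, 1)

v_5(425/8) = 2, so a_0 = ... = a_1 = 0. Factor out: x = 5^2 · u with u = 17/8 a unit in ℤ_5. Expand u iteratively via a_{v+i} = u_i mod 5, u_{i+1} = (u_i − a_{v+i})/5:
  u_0 = 17/8;  a_2 = 4;  u_1 = (u_0 − 4)/5 = -3/8
  u_1 = -3/8;  a_3 = 4;  u_2 = (u_1 − 4)/5 = -7/8
  u_2 = -7/8;  a_4 = 1;  u_3 = (u_2 − 1)/5 = -3/8
Digits: (0, 0, 4, 4, 1).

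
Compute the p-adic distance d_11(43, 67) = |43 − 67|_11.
d_11(43, 67) = 1

Step 1 — x − y = 43 − 67 = -24. Step 2 — v_11(-24) = 0 (factor: -24 = −(11^0 · 24); the sign does not affect v_p). Step 3 — |x − y|_11 = 11^{0} = 1.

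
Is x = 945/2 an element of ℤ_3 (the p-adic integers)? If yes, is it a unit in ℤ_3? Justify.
x ∈ ℤ_3 but not a unit; v_3(x) = 3 > 0

ℤ_3 = {x ∈ ℚ_3 : v_3(x) ≥ 0} and ℤ_3^× = {x ∈ ℤ_3 : v_3(x) = 0}. Here v_3(945/2) = v_3(num) − v_3(den) = 3; compare against these criteria.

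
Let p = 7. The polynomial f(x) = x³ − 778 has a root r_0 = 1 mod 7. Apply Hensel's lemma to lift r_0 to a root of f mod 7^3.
r_2 = 64 (mod 343)

Hensel: r_{i+1} = r_i − f(r_i)/f′(r_i) mod 7^{i+2}, where f′(x) = 3x². Iterate:
  r_0 = 1 (mod 7)
  r_1 = 15 (mod 49)
  r_2 = 64 (mod 343)
Final: r = 64 with f(r) ≡ 0 mod 7^3.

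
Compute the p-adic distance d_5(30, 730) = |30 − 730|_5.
d_5(30, 730) = 1/25

Step 1 — x − y = 30 − 730 = -700. Step 2 — v_5(-700) = 2 (factor: -700 = −(5^2 · 28); the sign does not affect v_p). Step 3 — |x − y|_5 = 5^{-2} = 1/25.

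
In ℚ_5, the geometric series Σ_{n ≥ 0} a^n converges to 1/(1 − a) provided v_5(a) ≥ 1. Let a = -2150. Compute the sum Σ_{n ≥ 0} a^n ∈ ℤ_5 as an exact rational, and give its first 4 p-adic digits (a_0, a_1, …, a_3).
Σ a^n = 1/(1 − a) = 1/2151;  first 4 digits = (1, 0, 4, 2)

v_5(a) = 2 ≥ 1, so the series converges in ℤ_5 to 1/(1 − a) = 1/(1 − (-2150)) = 1/2151. Expand this rational in ℤ_5: compute digits iteratively via d_i = x_i mod 5, x_{i+1} = (x_i − d_i)/5. The first 4 digits are (1, 0, 4, 2).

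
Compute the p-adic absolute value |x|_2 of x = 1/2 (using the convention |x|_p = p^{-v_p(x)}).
|1/2|_2 = 2

Step 1 — compute v_2(x) by factoring powers of 2 out of the numerator and denominator: v_2(1/2) = -1. Step 2 — apply |x|_p = p^{-v_p(x)} = 2^{1} = 2.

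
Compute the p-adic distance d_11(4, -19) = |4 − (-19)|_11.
d_11(4, -19) = 1

Step 1 — x − y = 4 − (-19) = 23. Step 2 — v_11(23) = 0 (factor: 23 = (11^0 · 23); the sign does not affect v_p). Step 3 — |x − y|_11 = 11^{0} = 1.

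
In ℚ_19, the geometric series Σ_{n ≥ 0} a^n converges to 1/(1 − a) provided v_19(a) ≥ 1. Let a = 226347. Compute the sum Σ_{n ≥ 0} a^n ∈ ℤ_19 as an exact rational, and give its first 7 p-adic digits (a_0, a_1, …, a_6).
Σ a^n = 1/(1 − a) = -1/226346;  first 7 digits = (1, 0, 0, 14, 1, 0, 6)

v_19(a) = 3 ≥ 1, so the series converges in ℤ_19 to 1/(1 − a) = 1/(1 − 226347) = -1/226346. Expand this rational in ℤ_19: compute digits iteratively via d_i = x_i mod 19, x_{i+1} = (x_i − d_i)/19. The first 7 digits are (1, 0, 0, 14, 1, 0, 6).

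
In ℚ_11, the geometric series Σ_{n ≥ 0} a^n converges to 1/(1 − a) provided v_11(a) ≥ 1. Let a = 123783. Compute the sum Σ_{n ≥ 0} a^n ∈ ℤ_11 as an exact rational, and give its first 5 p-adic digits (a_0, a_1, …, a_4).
Σ a^n = 1/(1 − a) = -1/123782;  first 5 digits = (1, 0, 0, 5, 8)

v_11(a) = 3 ≥ 1, so the series converges in ℤ_11 to 1/(1 − a) = 1/(1 − 123783) = -1/123782. Expand this rational in ℤ_11: compute digits iteratively via d_i = x_i mod 11, x_{i+1} = (x_i − d_i)/11. The first 5 digits are (1, 0, 0, 5, 8).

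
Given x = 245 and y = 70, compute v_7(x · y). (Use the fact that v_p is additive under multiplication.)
v_7(17150) = 3

v_p(x) = 2 (factor: 245 = 7^2 · 5); v_p(y) = 1 (factor: 70 = 7^1 · 10). Additivity: v_p(xy) = v_p(x) + v_p(y) = 2 + 1 = 3. (Direct check: xy = 17150 = 7^3 · (50).)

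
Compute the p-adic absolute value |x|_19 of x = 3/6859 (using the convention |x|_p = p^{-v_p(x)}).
|3/6859|_19 = 6859

Step 1 — compute v_19(x) by factoring powers of 19 out of the numerator and denominator: v_19(3/6859) = -3. Step 2 — apply |x|_p = p^{-v_p(x)} = 19^{3} = 6859.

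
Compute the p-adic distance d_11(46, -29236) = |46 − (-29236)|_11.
d_11(46, -29236) = 1/14641

Step 1 — x − y = 46 − (-29236) = 29282. Step 2 — v_11(29282) = 4 (factor: 29282 = (11^4 · 2); the sign does not affect v_p). Step 3 — |x − y|_11 = 11^{-4} = 1/14641.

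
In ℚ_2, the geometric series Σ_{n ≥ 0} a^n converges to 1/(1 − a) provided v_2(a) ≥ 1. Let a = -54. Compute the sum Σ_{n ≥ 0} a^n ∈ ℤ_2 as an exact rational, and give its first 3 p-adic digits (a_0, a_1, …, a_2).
Σ a^n = 1/(1 − a) = 1/55;  first 3 digits = (1, 1, 1)

v_2(a) = 1 ≥ 1, so the series converges in ℤ_2 to 1/(1 − a) = 1/(1 − (-54)) = 1/55. Expand this rational in ℤ_2: compute digits iteratively via d_i = x_i mod 2, x_{i+1} = (x_i − d_i)/2. The first 3 digits are (1, 1, 1).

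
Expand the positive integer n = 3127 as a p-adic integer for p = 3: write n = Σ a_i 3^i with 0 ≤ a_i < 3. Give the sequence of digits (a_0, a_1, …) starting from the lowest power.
(a_0, a_1, …) = (1, 1, 2, 1, 2, 0, 1, 1)

Repeated division by 3 gives the digits low-to-high: 3127 = 1 + 1·3^1 + 2·3^2 + 1·3^3 + 2·3^4 + 1·3^6 + 1·3^7. Digit sequence: (1, 1, 2, 1, 2, 0, 1, 1).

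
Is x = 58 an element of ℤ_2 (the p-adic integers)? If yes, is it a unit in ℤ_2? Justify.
x ∈ ℤ_2 but not a unit; v_2(x) = 1 > 0

ℤ_2 = {x ∈ ℚ_2 : v_2(x) ≥ 0} and ℤ_2^× = {x ∈ ℤ_2 : v_2(x) = 0}. Here v_2(58) = v_2(num) − v_2(den) = 1; compare against these criteria.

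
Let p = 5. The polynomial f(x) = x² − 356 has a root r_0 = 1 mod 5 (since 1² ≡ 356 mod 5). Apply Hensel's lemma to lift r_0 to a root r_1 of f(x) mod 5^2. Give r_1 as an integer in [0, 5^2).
r_1 = 16 (mod 25)

Hensel's recurrence: r_{i+1} = r_i − f(r_i)·(f′(r_i))^{-1} mod 5^{i+2}, with f′(x) = 2x. Iterate:
  r_0 = 1 (mod 5)
  r_1 = 16 (mod 25)
Final: r_1 = 16, and one checks f(r_1) ≡ 0 mod 5^2.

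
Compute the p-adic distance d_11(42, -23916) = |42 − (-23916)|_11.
d_11(42, -23916) = 1/1331

Step 1 — x − y = 42 − (-23916) = 23958. Step 2 — v_11(23958) = 3 (factor: 23958 = (11^3 · 18); the sign does not affect v_p). Step 3 — |x − y|_11 = 11^{-3} = 1/1331.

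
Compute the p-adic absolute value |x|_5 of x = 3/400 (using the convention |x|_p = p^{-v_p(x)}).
|3/400|_5 = 25

Step 1 — compute v_5(x) by factoring powers of 5 out of the numerator and denominator: v_5(3/400) = -2. Step 2 — apply |x|_p = p^{-v_p(x)} = 5^{2} = 25.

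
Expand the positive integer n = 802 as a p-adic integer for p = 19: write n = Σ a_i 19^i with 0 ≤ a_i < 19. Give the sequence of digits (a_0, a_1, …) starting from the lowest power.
(a_0, a_1, …) = (4, 4, 2)

Repeated division by 19 gives the digits low-to-high: 802 = 4 + 4·19^1 + 2·19^2. Digit sequence: (4, 4, 2).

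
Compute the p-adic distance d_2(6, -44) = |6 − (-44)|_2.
d_2(6, -44) = 1/2

Step 1 — x − y = 6 − (-44) = 50. Step 2 — v_2(50) = 1 (factor: 50 = (2^1 · 25); the sign does not affect v_p). Step 3 — |x − y|_2 = 2^{-1} = 1/2.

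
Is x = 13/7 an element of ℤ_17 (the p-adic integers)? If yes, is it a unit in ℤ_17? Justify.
x ∈ ℤ_17^× (unit); v_17(x) = 0

ℤ_17 = {x ∈ ℚ_17 : v_17(x) ≥ 0} and ℤ_17^× = {x ∈ ℤ_17 : v_17(x) = 0}. Here v_17(13/7) = v_17(num) − v_17(den) = 0; compare against these criteria.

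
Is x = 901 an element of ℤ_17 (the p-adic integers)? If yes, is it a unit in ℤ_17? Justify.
x ∈ ℤ_17 but not a unit; v_17(x) = 1 > 0

ℤ_17 = {x ∈ ℚ_17 : v_17(x) ≥ 0} and ℤ_17^× = {x ∈ ℤ_17 : v_17(x) = 0}. Here v_17(901) = v_17(num) − v_17(den) = 1; compare against these criteria.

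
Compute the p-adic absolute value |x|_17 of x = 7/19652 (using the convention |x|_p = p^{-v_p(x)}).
|7/19652|_17 = 4913

Step 1 — compute v_17(x) by factoring powers of 17 out of the numerator and denominator: v_17(7/19652) = -3. Step 2 — apply |x|_p = p^{-v_p(x)} = 17^{3} = 4913.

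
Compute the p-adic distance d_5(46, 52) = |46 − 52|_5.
d_5(46, 52) = 1

Step 1 — x − y = 46 − 52 = -6. Step 2 — v_5(-6) = 0 (factor: -6 = −(5^0 · 6); the sign does not affect v_p). Step 3 — |x − y|_5 = 5^{0} = 1.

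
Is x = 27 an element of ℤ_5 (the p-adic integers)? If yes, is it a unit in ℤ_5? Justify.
x ∈ ℤ_5^× (unit); v_5(x) = 0

ℤ_5 = {x ∈ ℚ_5 : v_5(x) ≥ 0} and ℤ_5^× = {x ∈ ℤ_5 : v_5(x) = 0}. Here v_5(27) = v_5(num) − v_5(den) = 0; compare against these criteria.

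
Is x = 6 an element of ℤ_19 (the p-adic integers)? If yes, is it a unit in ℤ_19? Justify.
x ∈ ℤ_19^× (unit); v_19(x) = 0

ℤ_19 = {x ∈ ℚ_19 : v_19(x) ≥ 0} and ℤ_19^× = {x ∈ ℤ_19 : v_19(x) = 0}. Here v_19(6) = v_19(num) − v_19(den) = 0; compare against these criteria.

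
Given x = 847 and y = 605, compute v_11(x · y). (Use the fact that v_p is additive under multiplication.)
v_11(512435) = 4

v_p(x) = 2 (factor: 847 = 11^2 · 7); v_p(y) = 2 (factor: 605 = 11^2 · 5). Additivity: v_p(xy) = v_p(x) + v_p(y) = 2 + 2 = 4. (Direct check: xy = 512435 = 11^4 · (35).)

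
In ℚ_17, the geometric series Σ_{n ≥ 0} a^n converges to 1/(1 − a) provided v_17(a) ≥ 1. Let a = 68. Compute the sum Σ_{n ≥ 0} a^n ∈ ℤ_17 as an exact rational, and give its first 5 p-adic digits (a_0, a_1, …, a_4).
Σ a^n = 1/(1 − a) = -1/67;  first 5 digits = (1, 4, 16, 13, 4)

v_17(a) = 1 ≥ 1, so the series converges in ℤ_17 to 1/(1 − a) = 1/(1 − 68) = -1/67. Expand this rational in ℤ_17: compute digits iteratively via d_i = x_i mod 17, x_{i+1} = (x_i − d_i)/17. The first 5 digits are (1, 4, 16, 13, 4).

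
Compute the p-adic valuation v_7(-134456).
v_7(-134456) = 5

v_7(n) is the largest exponent k such that 7^k divides n. Factor out: -134456 = -7^5 · 8. (Sign doesn't affect v_p.) So v_7(-134456) = 5.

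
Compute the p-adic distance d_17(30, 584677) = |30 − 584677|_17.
d_17(30, 584677) = 1/83521

Step 1 — x − y = 30 − 584677 = -584647. Step 2 — v_17(-584647) = 4 (factor: -584647 = −(17^4 · 7); the sign does not affect v_p). Step 3 — |x − y|_17 = 17^{-4} = 1/83521.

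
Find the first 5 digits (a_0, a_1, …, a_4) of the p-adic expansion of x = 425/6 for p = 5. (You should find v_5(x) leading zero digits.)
(a_0, …, a_4) = (0, 0, 2, 1, 4)

v_5(425/6) = 2, so a_0 = ... = a_1 = 0. Factor out: x = 5^2 · u with u = 17/6 a unit in ℤ_5. Expand u iteratively via a_{v+i} = u_i mod 5, u_{i+1} = (u_i − a_{v+i})/5:
  u_0 = 17/6;  a_2 = 2;  u_1 = (u_0 − 2)/5 = 1/6
  u_1 = 1/6;  a_3 = 1;  u_2 = (u_1 − 1)/5 = -1/6
  u_2 = -1/6;  a_4 = 4;  u_3 = (u_2 − 4)/5 = -5/6
Digits: (0, 0, 2, 1, 4).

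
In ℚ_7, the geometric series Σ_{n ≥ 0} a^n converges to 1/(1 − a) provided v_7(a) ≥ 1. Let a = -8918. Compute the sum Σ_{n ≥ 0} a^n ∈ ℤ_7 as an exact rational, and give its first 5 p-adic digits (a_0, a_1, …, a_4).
Σ a^n = 1/(1 − a) = 1/8919;  first 5 digits = (1, 0, 0, 2, 3)

v_7(a) = 3 ≥ 1, so the series converges in ℤ_7 to 1/(1 − a) = 1/(1 − (-8918)) = 1/8919. Expand this rational in ℤ_7: compute digits iteratively via d_i = x_i mod 7, x_{i+1} = (x_i − d_i)/7. The first 5 digits are (1, 0, 0, 2, 3).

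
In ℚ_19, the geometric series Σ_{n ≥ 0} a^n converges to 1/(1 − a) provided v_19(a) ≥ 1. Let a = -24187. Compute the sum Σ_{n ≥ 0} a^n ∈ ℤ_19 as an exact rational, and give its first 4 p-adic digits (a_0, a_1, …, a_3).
Σ a^n = 1/(1 − a) = 1/24188;  first 4 digits = (1, 0, 9, 15)

v_19(a) = 2 ≥ 1, so the series converges in ℤ_19 to 1/(1 − a) = 1/(1 − (-24187)) = 1/24188. Expand this rational in ℤ_19: compute digits iteratively via d_i = x_i mod 19, x_{i+1} = (x_i − d_i)/19. The first 4 digits are (1, 0, 9, 15).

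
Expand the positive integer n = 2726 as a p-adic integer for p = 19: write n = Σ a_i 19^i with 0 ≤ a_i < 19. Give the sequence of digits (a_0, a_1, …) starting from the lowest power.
(a_0, a_1, …) = (9, 10, 7)

Repeated division by 19 gives the digits low-to-high: 2726 = 9 + 10·19^1 + 7·19^2. Digit sequence: (9, 10, 7).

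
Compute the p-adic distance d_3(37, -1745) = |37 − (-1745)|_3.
d_3(37, -1745) = 1/81

Step 1 — x − y = 37 − (-1745) = 1782. Step 2 — v_3(1782) = 4 (factor: 1782 = (3^4 · 22); the sign does not affect v_p). Step 3 — |x − y|_3 = 3^{-4} = 1/81.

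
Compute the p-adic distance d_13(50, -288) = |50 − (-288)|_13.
d_13(50, -288) = 1/169

Step 1 — x − y = 50 − (-288) = 338. Step 2 — v_13(338) = 2 (factor: 338 = (13^2 · 2); the sign does not affect v_p). Step 3 — |x − y|_13 = 13^{-2} = 1/169.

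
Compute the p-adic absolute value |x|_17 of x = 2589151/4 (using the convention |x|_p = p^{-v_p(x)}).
|2589151/4|_17 = 1/83521

Step 1 — compute v_17(x) by factoring powers of 17 out of the numerator and denominator: v_17(2589151/4) = 4. Step 2 — apply |x|_p = p^{-v_p(x)} = 17^{-4} = 1/83521.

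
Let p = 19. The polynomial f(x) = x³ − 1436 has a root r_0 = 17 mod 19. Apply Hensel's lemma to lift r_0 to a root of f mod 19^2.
r_1 = 359 (mod 361)

Hensel: r_{i+1} = r_i − f(r_i)/f′(r_i) mod 19^{i+2}, where f′(x) = 3x². Iterate:
  r_0 = 17 (mod 19)
  r_1 = 359 (mod 361)
Final: r = 359 with f(r) ≡ 0 mod 19^2.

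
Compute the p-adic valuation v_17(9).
v_17(9) = 0

v_17(n) is the largest exponent k such that 17^k divides n. Factor out: 9 = 17^0 · 9. (Sign doesn't affect v_p.) So v_17(9) = 0.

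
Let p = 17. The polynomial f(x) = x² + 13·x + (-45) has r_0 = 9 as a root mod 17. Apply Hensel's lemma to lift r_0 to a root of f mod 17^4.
r_3 = 11331 (mod 83521)

Hensel: r_{i+1} = r_i − f(r_i)·(f′(r_i))^{-1} mod 17^{i+2}, f′(x) = 2x + 13. Iterate:
  r_0 = 9 (mod 17)
  r_1 = 60 (mod 289)
  r_2 = 1505 (mod 4913)
  r_3 = 11331 (mod 83521)
Final: r = 11331 satisfies f(r) ≡ 0 mod 17^4.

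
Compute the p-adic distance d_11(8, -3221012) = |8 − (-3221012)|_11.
d_11(8, -3221012) = 1/161051

Step 1 — x − y = 8 − (-3221012) = 3221020. Step 2 — v_11(3221020) = 5 (factor: 3221020 = (11^5 · 20); the sign does not affect v_p). Step 3 — |x − y|_11 = 11^{-5} = 1/161051.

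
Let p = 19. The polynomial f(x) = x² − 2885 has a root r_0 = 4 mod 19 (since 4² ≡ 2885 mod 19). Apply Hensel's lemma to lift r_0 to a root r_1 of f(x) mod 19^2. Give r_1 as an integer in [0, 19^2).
r_1 = 137 (mod 361)

Hensel's recurrence: r_{i+1} = r_i − f(r_i)·(f′(r_i))^{-1} mod 19^{i+2}, with f′(x) = 2x. Iterate:
  r_0 = 4 (mod 19)
  r_1 = 137 (mod 361)
Final: r_1 = 137, and one checks f(r_1) ≡ 0 mod 19^2.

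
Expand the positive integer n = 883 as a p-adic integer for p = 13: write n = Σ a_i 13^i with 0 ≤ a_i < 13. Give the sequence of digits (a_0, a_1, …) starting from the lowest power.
(a_0, a_1, …) = (12, 2, 5)

Repeated division by 13 gives the digits low-to-high: 883 = 12 + 2·13^1 + 5·13^2. Digit sequence: (12, 2, 5).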